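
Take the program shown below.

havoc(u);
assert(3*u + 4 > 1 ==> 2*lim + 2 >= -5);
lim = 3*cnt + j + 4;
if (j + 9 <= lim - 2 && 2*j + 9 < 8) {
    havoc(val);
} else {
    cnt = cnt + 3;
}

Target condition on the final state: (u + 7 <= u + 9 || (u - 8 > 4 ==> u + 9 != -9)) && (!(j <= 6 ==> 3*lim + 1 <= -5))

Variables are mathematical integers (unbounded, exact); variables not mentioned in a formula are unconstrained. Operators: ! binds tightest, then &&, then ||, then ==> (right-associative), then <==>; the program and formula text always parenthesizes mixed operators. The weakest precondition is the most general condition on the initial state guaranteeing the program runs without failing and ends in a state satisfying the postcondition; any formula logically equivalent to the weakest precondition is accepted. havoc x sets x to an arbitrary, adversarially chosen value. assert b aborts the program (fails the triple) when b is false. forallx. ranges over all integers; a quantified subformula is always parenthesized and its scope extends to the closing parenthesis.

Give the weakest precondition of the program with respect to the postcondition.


Working backward. After the program, the postcondition (u + 7 <= u + 9 || (u - 8 > 4 ==> u + 9 != -9)) && (!(j <= 6 ==> 3*lim + 1 <= -5)) must hold; in canonical form it is !(j <= 6 ==> 3*lim <= -6).
Then branch requires !(j <= 6 ==> 3*lim <= -6); else branch requires !(j <= 6 ==> 3*lim <= -6).
Before the if: ((j <= lim - 11 && 2*j < -1) ==> (!(j <= 6 ==> 3*lim <= -6))) && ((!(j <= lim - 11 && 2*j < -1)) ==> (!(j <= 6 ==> 3*lim <= -6)))
Before lim := 3*cnt + j + 4: ((3*cnt >= 7 && 2*j < -1) ==> (!(j <= 6 ==> 9*cnt + 3*j <= -18))) && ((!(3*cnt >= 7 && 2*j < -1)) ==> (!(j <= 6 ==> 9*cnt + 3*j <= -18)))
Before assert 3*u + 4 > 1 ==> 2*lim + 2 >= -5: (3*u > -3 ==> 2*lim >= -7) && ((3*cnt >= 7 && 2*j < -1) ==> (!(j <= 6 ==> 9*cnt + 3*j <= -18))) && ((!(3*cnt >= 7 && 2*j < -1)) ==> (!(j <= 6 ==> 9*cnt + 3*j <= -18)))
Before havoc u: forall u_1. ((3*u_1 > -3 ==> 2*lim >= -7) && ((3*cnt >= 7 && 2*j < -1) ==> (!(j <= 6 ==> 9*cnt + 3*j <= -18))) && ((!(3*cnt >= 7 && 2*j < -1)) ==> (!(j <= 6 ==> 9*cnt + 3*j <= -18))))
Answer: WP = forall u_1. ((3*u_1 > -3 ==> 2*lim >= -7) && ((3*cnt >= 7 && 2*j < -1) ==> (!(j <= 6 ==> 9*cnt + 3*j <= -18))) && ((!(3*cnt >= 7 && 2*j < -1)) ==> (!(j <= 6 ==> 9*cnt + 3*j <= -18))))


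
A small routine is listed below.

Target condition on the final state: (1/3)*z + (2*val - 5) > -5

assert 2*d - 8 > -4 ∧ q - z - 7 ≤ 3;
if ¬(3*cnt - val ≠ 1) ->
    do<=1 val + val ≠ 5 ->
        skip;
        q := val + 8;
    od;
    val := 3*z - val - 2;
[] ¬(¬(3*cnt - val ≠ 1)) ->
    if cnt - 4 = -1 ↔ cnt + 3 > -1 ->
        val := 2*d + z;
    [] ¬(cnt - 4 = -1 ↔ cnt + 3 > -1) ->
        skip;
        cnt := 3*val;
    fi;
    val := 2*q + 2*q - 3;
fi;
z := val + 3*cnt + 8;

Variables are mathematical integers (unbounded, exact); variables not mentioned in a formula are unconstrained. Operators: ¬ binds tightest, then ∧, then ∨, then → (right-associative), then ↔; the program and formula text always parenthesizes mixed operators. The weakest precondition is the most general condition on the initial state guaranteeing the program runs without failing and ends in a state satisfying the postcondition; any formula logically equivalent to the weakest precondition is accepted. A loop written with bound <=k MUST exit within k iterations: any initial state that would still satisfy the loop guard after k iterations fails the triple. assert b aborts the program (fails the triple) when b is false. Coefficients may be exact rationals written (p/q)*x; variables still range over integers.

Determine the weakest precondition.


Working backward. After the program, the postcondition (1/3)*z + (2*val - 5) > -5 must hold; in canonical form it is 2*val + (1/3)*z > 0.
Before z := val + 3*cnt + 8: cnt + (7/3)*val > -8/3
Then branch requires (2*val ≠ 5 → ((¬(2*val ≠ 5)) ∧ cnt + 7*z > (7/3)*val + 2)) ∧ ((¬(2*val ≠ 5)) → cnt + 7*z > (7/3)*val + 2); else branch requires ((cnt = 3 ↔ cnt > -4) → cnt + (28/3)*q > 13/3) ∧ ((¬(cnt = 3 ↔ cnt > -4)) → (28/3)*q + 3*val > 13/3).
Before the if: ((¬(3*cnt ≠ val + 1)) → ((2*val ≠ 5 → ((¬(2*val ≠ 5)) ∧ cnt + 7*z > (7/3)*val + 2)) ∧ ((¬(2*val ≠ 5)) → cnt + 7*z > (7/3)*val + 2))) ∧ (3*cnt ≠ val + 1 → (((cnt = 3 ↔ cnt > -4) → cnt + (28/3)*q > 13/3) ∧ ((¬(cnt = 3 ↔ cnt > -4)) → (28/3)*q + 3*val > 13/3)))
Before assert 2*d - 8 > -4 ∧ q - z - 7 ≤ 3: 2*d > 4 ∧ q ≤ z + 10 ∧ ((¬(3*cnt ≠ val + 1)) → ((2*val ≠ 5 → ((¬(2*val ≠ 5)) ∧ cnt + 7*z > (7/3)*val + 2)) ∧ ((¬(2*val ≠ 5)) → cnt + 7*z > (7/3)*val + 2))) ∧ (3*cnt ≠ val + 1 → (((cnt = 3 ↔ cnt > -4) → cnt + (28/3)*q > 13/3) ∧ ((¬(cnt = 3 ↔ cnt > -4)) → (28/3)*q + 3*val > 13/3)))
Answer: WP = 2*d > 4 ∧ q ≤ z + 10 ∧ ((¬(3*cnt ≠ val + 1)) → ((2*val ≠ 5 → ((¬(2*val ≠ 5)) ∧ cnt + 7*z > (7/3)*val + 2)) ∧ ((¬(2*val ≠ 5)) → cnt + 7*z > (7/3)*val + 2))) ∧ (3*cnt ≠ val + 1 → (((cnt = 3 ↔ cnt > -4) → cnt + (28/3)*q > 13/3) ∧ ((¬(cnt = 3 ↔ cnt > -4)) → (28/3)*q + 3*val > 13/3)))


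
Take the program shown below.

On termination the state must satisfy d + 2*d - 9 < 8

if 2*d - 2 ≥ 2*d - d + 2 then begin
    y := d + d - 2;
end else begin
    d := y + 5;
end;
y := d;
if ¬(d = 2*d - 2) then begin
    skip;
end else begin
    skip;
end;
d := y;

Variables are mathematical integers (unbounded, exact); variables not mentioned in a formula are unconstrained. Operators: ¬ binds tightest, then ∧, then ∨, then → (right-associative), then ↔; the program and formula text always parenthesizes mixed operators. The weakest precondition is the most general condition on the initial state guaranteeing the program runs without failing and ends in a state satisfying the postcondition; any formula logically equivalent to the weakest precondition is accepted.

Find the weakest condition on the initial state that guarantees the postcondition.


Working backward. After the program, the postcondition d + 2*d - 9 < 8 must hold; in canonical form it is 3*d < 17.
Before d := y: 3*y < 17
Then branch requires 3*y < 17; else branch requires 3*y < 17.
Before the if: ((¬(d = 2)) → 3*y < 17) ∧ (d = 2 → 3*y < 17)
Before y := d: ((¬(d = 2)) → 3*d < 17) ∧ (d = 2 → 3*d < 17)
Then branch requires ((¬(d = 2)) → 3*d < 17) ∧ (d = 2 → 3*d < 17); else branch requires ((¬(y = -3)) → 3*y < 2) ∧ (y = -3 → 3*y < 2).
Before the if: (d ≥ 4 → (((¬(d = 2)) → 3*d < 17) ∧ (d = 2 → 3*d < 17))) ∧ ((¬(d ≥ 4)) → (((¬(y = -3)) → 3*y < 2) ∧ (y = -3 → 3*y < 2)))
Answer: WP = (d ≥ 4 → (((¬(d = 2)) → 3*d < 17) ∧ (d = 2 → 3*d < 17))) ∧ ((¬(d ≥ 4)) → (((¬(y = -3)) → 3*y < 2) ∧ (y = -3 → 3*y < 2)))


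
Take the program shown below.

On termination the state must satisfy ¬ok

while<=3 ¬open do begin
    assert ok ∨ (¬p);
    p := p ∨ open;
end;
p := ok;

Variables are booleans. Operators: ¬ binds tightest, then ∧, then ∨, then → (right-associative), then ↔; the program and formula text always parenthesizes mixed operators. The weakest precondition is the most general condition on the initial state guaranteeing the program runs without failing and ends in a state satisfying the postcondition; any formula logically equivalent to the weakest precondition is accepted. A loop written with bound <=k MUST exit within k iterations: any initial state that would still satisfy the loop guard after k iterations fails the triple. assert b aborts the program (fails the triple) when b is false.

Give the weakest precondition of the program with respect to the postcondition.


Working backward. After the program, ¬ok must hold.
Before p := ok: ¬ok
Before the loop (bound <=3), unroll the exhaustion recursion (WP_0 = exit-now case; WP_j = one more guarded iteration, up to j = 3):
  WP_0: open ∧ (¬ok)
  WP_1: ((¬open) → ((ok ∨ (¬p)) ∧ open ∧ (¬ok))) ∧ (open → (¬ok))
  WP_2: ((¬open) → ((ok ∨ (¬p)) ∧ ((¬open) → ((ok ∨ (¬(p ∨ open))) ∧ open ∧ (¬ok))) ∧ (open → (¬ok)))) ∧ (open → (¬ok))
  WP_3: ((¬open) → ((ok ∨ (¬p)) ∧ ((¬open) → ((ok ∨ (¬(p ∨ open))) ∧ ((¬open) → ((ok ∨ (¬(p ∨ open))) ∧ open ∧ (¬ok))) ∧ (open → (¬ok)))) ∧ (open → (¬ok)))) ∧ (open → (¬ok))
So before the loop: ((¬open) → ((ok ∨ (¬p)) ∧ ((¬open) → ((ok ∨ (¬(p ∨ open))) ∧ ((¬open) → ((ok ∨ (¬(p ∨ open))) ∧ open ∧ (¬ok))) ∧ (open → (¬ok)))) ∧ (open → (¬ok)))) ∧ (open → (¬ok))
Answer: WP = ((¬open) → ((ok ∨ (¬p)) ∧ ((¬open) → ((ok ∨ (¬(p ∨ open))) ∧ ((¬open) → ((ok ∨ (¬(p ∨ open))) ∧ open ∧ (¬ok))) ∧ (open → (¬ok)))) ∧ (open → (¬ok)))) ∧ (open → (¬ok))


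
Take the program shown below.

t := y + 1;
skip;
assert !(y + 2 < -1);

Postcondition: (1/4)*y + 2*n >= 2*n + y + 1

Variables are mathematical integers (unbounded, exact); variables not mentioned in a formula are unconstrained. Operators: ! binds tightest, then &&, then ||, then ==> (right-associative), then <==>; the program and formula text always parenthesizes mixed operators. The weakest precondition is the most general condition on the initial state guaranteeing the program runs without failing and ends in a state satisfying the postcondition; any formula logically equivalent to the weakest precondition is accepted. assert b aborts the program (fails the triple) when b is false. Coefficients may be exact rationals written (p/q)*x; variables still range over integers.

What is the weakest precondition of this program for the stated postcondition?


Working backward. After the program, the postcondition (1/4)*y + 2*n >= 2*n + y + 1 must hold; in canonical form it is (3/4)*y <= -1.
Before assert !(y + 2 < -1): (!(y < -3)) && (3/4)*y <= -1
Before skip: (!(y < -3)) && (3/4)*y <= -1
Before t := y + 1: (!(y < -3)) && (3/4)*y <= -1
Answer: WP = (!(y < -3)) && (3/4)*y <= -1


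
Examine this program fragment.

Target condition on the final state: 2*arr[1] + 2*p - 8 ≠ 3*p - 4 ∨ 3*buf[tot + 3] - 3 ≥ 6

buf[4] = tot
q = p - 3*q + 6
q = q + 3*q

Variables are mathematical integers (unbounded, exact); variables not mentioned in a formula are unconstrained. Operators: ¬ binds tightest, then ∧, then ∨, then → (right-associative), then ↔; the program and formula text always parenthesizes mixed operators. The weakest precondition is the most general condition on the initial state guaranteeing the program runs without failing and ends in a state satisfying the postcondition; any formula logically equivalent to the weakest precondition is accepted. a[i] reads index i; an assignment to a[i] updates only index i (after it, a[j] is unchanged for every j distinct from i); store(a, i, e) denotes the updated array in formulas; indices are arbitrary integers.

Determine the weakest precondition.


Working backward. After the program, the postcondition 2*arr[1] + 2*p - 8 ≠ 3*p - 4 ∨ 3*buf[tot + 3] - 3 ≥ 6 must hold; in canonical form it is 2*arr[1] ≠ p + 4 ∨ 3*buf[tot + 3] ≥ 9.
Before q := q + 3*q: 2*arr[1] ≠ p + 4 ∨ 3*buf[tot + 3] ≥ 9
Before q := p - 3*q + 6: 2*arr[1] ≠ p + 4 ∨ 3*buf[tot + 3] ≥ 9
Before buf[4] := tot: 2*arr[1] ≠ p + 4 ∨ 3*store(buf, 4, tot)[tot + 3] ≥ 9
Answer: WP = 2*arr[1] ≠ p + 4 ∨ 3*store(buf, 4, tot)[tot + 3] ≥ 9


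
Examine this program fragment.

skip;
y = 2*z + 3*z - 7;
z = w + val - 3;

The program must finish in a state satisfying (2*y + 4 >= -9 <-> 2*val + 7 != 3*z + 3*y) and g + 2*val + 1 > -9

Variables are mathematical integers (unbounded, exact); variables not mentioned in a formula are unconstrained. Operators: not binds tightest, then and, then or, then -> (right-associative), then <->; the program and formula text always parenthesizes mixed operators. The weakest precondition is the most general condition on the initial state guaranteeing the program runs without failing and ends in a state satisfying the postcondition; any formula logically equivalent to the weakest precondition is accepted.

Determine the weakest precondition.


Working backward. After the program, the postcondition (2*y + 4 >= -9 <-> 2*val + 7 != 3*z + 3*y) and g + 2*val + 1 > -9 must hold; in canonical form it is (2*y >= -13 <-> 2*val != 3*y + 3*z - 7) and g + 2*val > -10.
Before z := w + val - 3: (2*y >= -13 <-> val + 3*w + 3*y != 16) and g + 2*val > -10
Before y := 2*z + 3*z - 7: (10*z >= 1 <-> val + 3*w + 15*z != 37) and g + 2*val > -10
Before skip: (10*z >= 1 <-> val + 3*w + 15*z != 37) and g + 2*val > -10
Answer: WP = (10*z >= 1 <-> val + 3*w + 15*z != 37) and g + 2*val > -10


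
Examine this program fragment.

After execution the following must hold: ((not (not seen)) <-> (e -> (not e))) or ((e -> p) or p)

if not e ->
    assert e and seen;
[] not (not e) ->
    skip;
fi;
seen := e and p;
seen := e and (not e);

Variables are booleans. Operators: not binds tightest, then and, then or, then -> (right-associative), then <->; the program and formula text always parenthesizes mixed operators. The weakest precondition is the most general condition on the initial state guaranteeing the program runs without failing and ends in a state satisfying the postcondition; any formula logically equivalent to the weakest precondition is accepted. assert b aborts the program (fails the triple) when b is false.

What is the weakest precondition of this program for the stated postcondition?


Working backward. After the program, the postcondition ((not (not seen)) <-> (e -> (not e))) or ((e -> p) or p) must hold; in canonical form it is (seen <-> (e -> (not e))) or (e -> p) or p.
Before seen := e and (not e): (not (e -> (not e))) or (e -> p) or p
Before seen := e and p: (not (e -> (not e))) or (e -> p) or p
Then branch requires e and seen and ((not (e -> (not e))) or (e -> p) or p); else branch requires (not (e -> (not e))) or (e -> p) or p.
Before the if: ((not e) -> (e and seen and ((not (e -> (not e))) or (e -> p) or p))) and (e -> ((not (e -> (not e))) or (e -> p) or p))
Answer: WP = ((not e) -> (e and seen and ((not (e -> (not e))) or (e -> p) or p))) and (e -> ((not (e -> (not e))) or (e -> p) or p))


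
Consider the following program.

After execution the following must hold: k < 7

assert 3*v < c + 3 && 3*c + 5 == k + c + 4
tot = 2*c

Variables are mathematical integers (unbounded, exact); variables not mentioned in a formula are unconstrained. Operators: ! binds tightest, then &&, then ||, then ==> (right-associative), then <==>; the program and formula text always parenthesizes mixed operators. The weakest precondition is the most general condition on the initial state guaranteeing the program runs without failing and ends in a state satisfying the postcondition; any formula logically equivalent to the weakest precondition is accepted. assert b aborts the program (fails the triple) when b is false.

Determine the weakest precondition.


Working backward. After the program, k < 7 must hold.
Before tot := 2*c: k < 7
Before assert 3*v < c + 3 && 3*c + 5 == k + c + 4: 3*v < c + 3 && 2*c == k - 1 && k < 7
Answer: WP = 3*v < c + 3 && 2*c == k - 1 && k < 7


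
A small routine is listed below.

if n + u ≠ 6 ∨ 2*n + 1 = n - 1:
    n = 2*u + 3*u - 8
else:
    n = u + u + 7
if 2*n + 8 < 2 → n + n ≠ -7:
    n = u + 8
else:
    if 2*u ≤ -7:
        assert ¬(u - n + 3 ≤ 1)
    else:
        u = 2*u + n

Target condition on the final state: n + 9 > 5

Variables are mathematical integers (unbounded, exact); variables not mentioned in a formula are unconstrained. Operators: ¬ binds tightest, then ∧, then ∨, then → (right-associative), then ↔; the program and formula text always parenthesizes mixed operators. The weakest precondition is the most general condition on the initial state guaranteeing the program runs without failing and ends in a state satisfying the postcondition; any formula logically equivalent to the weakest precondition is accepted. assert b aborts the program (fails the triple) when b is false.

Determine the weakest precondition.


Working backward. After the program, the postcondition n + 9 > 5 must hold; in canonical form it is n > -4.
Then branch requires u > -12; else branch requires (2*u ≤ -7 → ((¬(u ≤ n - 2)) ∧ n > -4)) ∧ ((¬(2*u ≤ -7)) → n > -4).
Before the if: ((2*n < -6 → 2*n ≠ -7) → u > -12) ∧ ((¬(2*n < -6 → 2*n ≠ -7)) → ((2*u ≤ -7 → ((¬(u ≤ n - 2)) ∧ n > -4)) ∧ ((¬(2*u ≤ -7)) → n > -4)))
Then branch requires ((10*u < 10 → 10*u ≠ 9) → u > -12) ∧ ((¬(10*u < 10 → 10*u ≠ 9)) → ((2*u ≤ -7 → ((¬(4*u ≥ 10)) ∧ 5*u > 4)) ∧ ((¬(2*u ≤ -7)) → 5*u > 4))); else branch requires ((4*u < -20 → 4*u ≠ -21) → u > -12) ∧ ((¬(4*u < -20 → 4*u ≠ -21)) → ((2*u ≤ -7 → ((¬(u ≥ -5)) ∧ 2*u > -11)) ∧ ((¬(2*u ≤ -7)) → 2*u > -11))).
Before the if: ((n + u ≠ 6 ∨ n = -2) → (((10*u < 10 → 10*u ≠ 9) → u > -12) ∧ ((¬(10*u < 10 → 10*u ≠ 9)) → ((2*u ≤ -7 → ((¬(4*u ≥ 10)) ∧ 5*u > 4)) ∧ ((¬(2*u ≤ -7)) → 5*u > 4))))) ∧ ((¬(n + u ≠ 6 ∨ n = -2)) → (((4*u < -20 → 4*u ≠ -21) → u > -12) ∧ ((¬(4*u < -20 → 4*u ≠ -21)) → ((2*u ≤ -7 → ((¬(u ≥ -5)) ∧ 2*u > -11)) ∧ ((¬(2*u ≤ -7)) → 2*u > -11)))))
Answer: WP = ((n + u ≠ 6 ∨ n = -2) → (((10*u < 10 → 10*u ≠ 9) → u > -12) ∧ ((¬(10*u < 10 → 10*u ≠ 9)) → ((2*u ≤ -7 → ((¬(4*u ≥ 10)) ∧ 5*u > 4)) ∧ ((¬(2*u ≤ -7)) → 5*u > 4))))) ∧ ((¬(n + u ≠ 6 ∨ n = -2)) → (((4*u < -20 → 4*u ≠ -21) → u > -12) ∧ ((¬(4*u < -20 → 4*u ≠ -21)) → ((2*u ≤ -7 → ((¬(u ≥ -5)) ∧ 2*u > -11)) ∧ ((¬(2*u ≤ -7)) → 2*u > -11)))))


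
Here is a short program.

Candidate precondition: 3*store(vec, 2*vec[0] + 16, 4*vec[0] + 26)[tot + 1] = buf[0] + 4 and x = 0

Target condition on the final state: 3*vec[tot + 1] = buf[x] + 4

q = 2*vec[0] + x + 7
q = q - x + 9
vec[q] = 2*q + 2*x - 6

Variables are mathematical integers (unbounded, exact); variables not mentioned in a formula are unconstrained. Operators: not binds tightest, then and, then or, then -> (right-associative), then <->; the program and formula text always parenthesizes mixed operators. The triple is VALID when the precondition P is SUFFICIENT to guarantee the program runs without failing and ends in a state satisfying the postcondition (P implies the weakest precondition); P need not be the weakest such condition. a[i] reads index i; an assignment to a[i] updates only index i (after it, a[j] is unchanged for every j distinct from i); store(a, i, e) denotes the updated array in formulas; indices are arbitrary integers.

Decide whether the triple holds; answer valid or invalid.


Working backward. After the program, 3*vec[tot + 1] = buf[x] + 4 must hold.
Before vec[q] := 2*q + 2*x - 6: 3*store(vec, q, 2*q + 2*x - 6)[tot + 1] = buf[x] + 4
Before q := q - x + 9: 3*store(vec, q - x + 9, 2*q + 12)[tot + 1] = buf[x] + 4
Before q := 2*vec[0] + x + 7: 3*store(vec, 2*vec[0] + 16, 4*vec[0] + 2*x + 26)[tot + 1] = buf[x] + 4
The weakest precondition is 3*store(vec, 2*vec[0] + 16, 4*vec[0] + 2*x + 26)[tot + 1] = buf[x] + 4.
Check whether 3*store(vec, 2*vec[0] + 16, 4*vec[0] + 26)[tot + 1] = buf[0] + 4 and x = 0 implies it.
Every state satisfying the precondition satisfies the weakest precondition: the implication holds.
Answer: valid


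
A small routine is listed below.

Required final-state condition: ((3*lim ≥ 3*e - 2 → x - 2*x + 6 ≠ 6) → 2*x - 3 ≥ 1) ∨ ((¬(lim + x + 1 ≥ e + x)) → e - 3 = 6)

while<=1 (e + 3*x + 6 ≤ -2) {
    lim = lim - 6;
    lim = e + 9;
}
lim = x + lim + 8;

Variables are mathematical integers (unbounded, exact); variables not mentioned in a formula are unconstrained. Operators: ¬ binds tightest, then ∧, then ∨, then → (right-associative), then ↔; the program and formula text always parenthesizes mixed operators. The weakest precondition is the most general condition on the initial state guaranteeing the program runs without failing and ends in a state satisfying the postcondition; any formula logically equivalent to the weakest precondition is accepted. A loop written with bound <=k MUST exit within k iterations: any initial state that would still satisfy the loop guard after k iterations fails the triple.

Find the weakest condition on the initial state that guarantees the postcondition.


Working backward. After the program, the postcondition ((3*lim ≥ 3*e - 2 → x - 2*x + 6 ≠ 6) → 2*x - 3 ≥ 1) ∨ ((¬(lim + x + 1 ≥ e + x)) → e - 3 = 6) must hold; in canonical form it is ((3*lim ≥ 3*e - 2 → x ≠ 0) → 2*x ≥ 4) ∨ ((¬(lim ≥ e - 1)) → e = 9).
Before lim := x + lim + 8: ((3*lim + 3*x ≥ 3*e - 26 → x ≠ 0) → 2*x ≥ 4) ∨ ((¬(lim + x ≥ e - 9)) → e = 9)
Before the loop (bound <=1), unroll the exhaustion recursion (WP_0 = exit-now case; WP_j = one more guarded iteration, up to j = 1):
  WP_0: (¬(e + 3*x ≤ -8)) ∧ (((3*lim + 3*x ≥ 3*e - 26 → x ≠ 0) → 2*x ≥ 4) ∨ ((¬(lim + x ≥ e - 9)) → e = 9))
  WP_1: (e + 3*x ≤ -8 → ((¬(e + 3*x ≤ -8)) ∧ (((3*x ≥ -53 → x ≠ 0) → 2*x ≥ 4) ∨ ((¬(x ≥ -18)) → e = 9)))) ∧ ((¬(e + 3*x ≤ -8)) → (((3*lim + 3*x ≥ 3*e - 26 → x ≠ 0) → 2*x ≥ 4) ∨ ((¬(lim + x ≥ e - 9)) → e = 9)))
So before the loop: (e + 3*x ≤ -8 → ((¬(e + 3*x ≤ -8)) ∧ (((3*x ≥ -53 → x ≠ 0) → 2*x ≥ 4) ∨ ((¬(x ≥ -18)) → e = 9)))) ∧ ((¬(e + 3*x ≤ -8)) → (((3*lim + 3*x ≥ 3*e - 26 → x ≠ 0) → 2*x ≥ 4) ∨ ((¬(lim + x ≥ e - 9)) → e = 9)))
Answer: WP = (e + 3*x ≤ -8 → ((¬(e + 3*x ≤ -8)) ∧ (((3*x ≥ -53 → x ≠ 0) → 2*x ≥ 4) ∨ ((¬(x ≥ -18)) → e = 9)))) ∧ ((¬(e + 3*x ≤ -8)) → (((3*lim + 3*x ≥ 3*e - 26 → x ≠ 0) → 2*x ≥ 4) ∨ ((¬(lim + x ≥ e - 9)) → e = 9)))


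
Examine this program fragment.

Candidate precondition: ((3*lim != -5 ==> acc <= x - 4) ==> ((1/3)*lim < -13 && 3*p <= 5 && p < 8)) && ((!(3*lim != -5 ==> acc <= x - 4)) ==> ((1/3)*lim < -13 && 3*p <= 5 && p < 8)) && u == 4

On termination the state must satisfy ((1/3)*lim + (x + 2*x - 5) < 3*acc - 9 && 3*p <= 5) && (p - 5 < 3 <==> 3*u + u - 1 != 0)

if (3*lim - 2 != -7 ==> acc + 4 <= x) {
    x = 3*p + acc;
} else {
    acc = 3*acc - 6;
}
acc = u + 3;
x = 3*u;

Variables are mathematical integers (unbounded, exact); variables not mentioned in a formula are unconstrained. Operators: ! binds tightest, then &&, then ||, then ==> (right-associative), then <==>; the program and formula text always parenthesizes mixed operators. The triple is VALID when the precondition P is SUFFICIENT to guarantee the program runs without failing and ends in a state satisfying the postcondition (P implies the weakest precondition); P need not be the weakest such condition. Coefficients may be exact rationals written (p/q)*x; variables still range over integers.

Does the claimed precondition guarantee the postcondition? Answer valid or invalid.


Working backward. After the program, the postcondition ((1/3)*lim + (x + 2*x - 5) < 3*acc - 9 && 3*p <= 5) && (p - 5 < 3 <==> 3*u + u - 1 != 0) must hold; in canonical form it is (1/3)*lim + 3*x < 3*acc - 4 && 3*p <= 5 && (p < 8 <==> 4*u != 1).
Before x := 3*u: (1/3)*lim + 9*u < 3*acc - 4 && 3*p <= 5 && (p < 8 <==> 4*u != 1)
Before acc := u + 3: (1/3)*lim + 6*u < 5 && 3*p <= 5 && (p < 8 <==> 4*u != 1)
Then branch requires (1/3)*lim + 6*u < 5 && 3*p <= 5 && (p < 8 <==> 4*u != 1); else branch requires (1/3)*lim + 6*u < 5 && 3*p <= 5 && (p < 8 <==> 4*u != 1).
Before the if: ((3*lim != -5 ==> acc <= x - 4) ==> ((1/3)*lim + 6*u < 5 && 3*p <= 5 && (p < 8 <==> 4*u != 1))) && ((!(3*lim != -5 ==> acc <= x - 4)) ==> ((1/3)*lim + 6*u < 5 && 3*p <= 5 && (p < 8 <==> 4*u != 1)))
The weakest precondition is ((3*lim != -5 ==> acc <= x - 4) ==> ((1/3)*lim + 6*u < 5 && 3*p <= 5 && (p < 8 <==> 4*u != 1))) && ((!(3*lim != -5 ==> acc <= x - 4)) ==> ((1/3)*lim + 6*u < 5 && 3*p <= 5 && (p < 8 <==> 4*u != 1))).
Check whether ((3*lim != -5 ==> acc <= x - 4) ==> ((1/3)*lim < -13 && 3*p <= 5 && p < 8)) && ((!(3*lim != -5 ==> acc <= x - 4)) ==> ((1/3)*lim < -13 && 3*p <= 5 && p < 8)) && u == 4 implies it.
Countermodel: at the initial state acc = 0, lim = -57, p = 0, u = 4, x = 4, the precondition holds but the weakest precondition fails.
Answer: invalid


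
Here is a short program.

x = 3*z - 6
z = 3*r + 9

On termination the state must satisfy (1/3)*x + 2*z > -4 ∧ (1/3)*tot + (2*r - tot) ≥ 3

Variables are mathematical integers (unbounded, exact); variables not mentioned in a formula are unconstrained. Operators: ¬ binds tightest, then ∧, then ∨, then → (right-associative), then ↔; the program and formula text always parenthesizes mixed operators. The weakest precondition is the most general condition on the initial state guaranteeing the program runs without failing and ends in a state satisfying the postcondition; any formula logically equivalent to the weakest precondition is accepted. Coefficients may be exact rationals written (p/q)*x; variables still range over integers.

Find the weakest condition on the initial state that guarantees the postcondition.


Working backward. After the program, the postcondition (1/3)*x + 2*z > -4 ∧ (1/3)*tot + (2*r - tot) ≥ 3 must hold; in canonical form it is (1/3)*x + 2*z > -4 ∧ 2*r ≥ (2/3)*tot + 3.
Before z := 3*r + 9: 6*r + (1/3)*x > -22 ∧ 2*r ≥ (2/3)*tot + 3
Before x := 3*z - 6: 6*r + z > -20 ∧ 2*r ≥ (2/3)*tot + 3
Answer: WP = 6*r + z > -20 ∧ 2*r ≥ (2/3)*tot + 3


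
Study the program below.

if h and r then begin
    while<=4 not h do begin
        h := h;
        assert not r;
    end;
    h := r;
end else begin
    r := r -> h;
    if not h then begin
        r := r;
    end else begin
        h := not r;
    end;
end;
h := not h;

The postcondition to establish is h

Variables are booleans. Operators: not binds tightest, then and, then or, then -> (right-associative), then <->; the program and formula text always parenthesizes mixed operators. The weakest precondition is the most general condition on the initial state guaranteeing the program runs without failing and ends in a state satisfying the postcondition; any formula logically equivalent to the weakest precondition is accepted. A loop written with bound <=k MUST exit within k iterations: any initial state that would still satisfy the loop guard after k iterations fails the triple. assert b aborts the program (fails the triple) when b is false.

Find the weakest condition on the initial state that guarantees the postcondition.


Working backward. After the program, h must hold.
Before h := not h: not h
Then branch requires ((not h) -> ((not r) and ((not h) -> ((not r) and ((not h) -> ((not r) and ((not h) -> ((not r) and h)) and (h -> (not r)))) and (h -> (not r)))) and (h -> (not r)))) and (h -> (not r)); else branch requires h -> (r -> h).
Before the if: ((h and r) -> (((not h) -> ((not r) and ((not h) -> ((not r) and ((not h) -> ((not r) and ((not h) -> ((not r) and h)) and (h -> (not r)))) and (h -> (not r)))) and (h -> (not r)))) and (h -> (not r)))) and ((not (h and r)) -> (h -> (r -> h)))
Answer: WP = ((h and r) -> (((not h) -> ((not r) and ((not h) -> ((not r) and ((not h) -> ((not r) and ((not h) -> ((not r) and h)) and (h -> (not r)))) and (h -> (not r)))) and (h -> (not r)))) and (h -> (not r)))) and ((not (h and r)) -> (h -> (r -> h)))


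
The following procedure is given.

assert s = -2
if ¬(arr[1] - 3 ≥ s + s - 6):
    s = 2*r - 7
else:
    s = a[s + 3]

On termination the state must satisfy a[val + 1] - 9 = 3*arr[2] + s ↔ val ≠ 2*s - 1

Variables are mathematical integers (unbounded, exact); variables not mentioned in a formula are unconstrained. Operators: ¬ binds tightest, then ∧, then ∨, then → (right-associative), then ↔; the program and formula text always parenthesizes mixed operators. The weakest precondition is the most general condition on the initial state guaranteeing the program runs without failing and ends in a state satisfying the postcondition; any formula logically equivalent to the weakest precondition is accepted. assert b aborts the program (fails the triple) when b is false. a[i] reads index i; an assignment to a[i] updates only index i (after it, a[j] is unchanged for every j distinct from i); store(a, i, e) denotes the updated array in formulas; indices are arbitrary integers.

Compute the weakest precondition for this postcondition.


Working backward. After the program, the postcondition a[val + 1] - 9 = 3*arr[2] + s ↔ val ≠ 2*s - 1 must hold; in canonical form it is a[val + 1] = 3*arr[2] + s + 9 ↔ val ≠ 2*s - 1.
Then branch requires a[val + 1] = 3*arr[2] + 2*r + 2 ↔ val ≠ 4*r - 15; else branch requires a[val + 1] = a[s + 3] + 3*arr[2] + 9 ↔ val ≠ 2*a[s + 3] - 1.
Before the if: ((¬(arr[1] ≥ 2*s - 3)) → (a[val + 1] = 3*arr[2] + 2*r + 2 ↔ val ≠ 4*r - 15)) ∧ (arr[1] ≥ 2*s - 3 → (a[val + 1] = a[s + 3] + 3*arr[2] + 9 ↔ val ≠ 2*a[s + 3] - 1))
Before assert s = -2: s = -2 ∧ ((¬(arr[1] ≥ 2*s - 3)) → (a[val + 1] = 3*arr[2] + 2*r + 2 ↔ val ≠ 4*r - 15)) ∧ (arr[1] ≥ 2*s - 3 → (a[val + 1] = a[s + 3] + 3*arr[2] + 9 ↔ val ≠ 2*a[s + 3] - 1))
Answer: WP = s = -2 ∧ ((¬(arr[1] ≥ 2*s - 3)) → (a[val + 1] = 3*arr[2] + 2*r + 2 ↔ val ≠ 4*r - 15)) ∧ (arr[1] ≥ 2*s - 3 → (a[val + 1] = a[s + 3] + 3*arr[2] + 9 ↔ val ≠ 2*a[s + 3] - 1))


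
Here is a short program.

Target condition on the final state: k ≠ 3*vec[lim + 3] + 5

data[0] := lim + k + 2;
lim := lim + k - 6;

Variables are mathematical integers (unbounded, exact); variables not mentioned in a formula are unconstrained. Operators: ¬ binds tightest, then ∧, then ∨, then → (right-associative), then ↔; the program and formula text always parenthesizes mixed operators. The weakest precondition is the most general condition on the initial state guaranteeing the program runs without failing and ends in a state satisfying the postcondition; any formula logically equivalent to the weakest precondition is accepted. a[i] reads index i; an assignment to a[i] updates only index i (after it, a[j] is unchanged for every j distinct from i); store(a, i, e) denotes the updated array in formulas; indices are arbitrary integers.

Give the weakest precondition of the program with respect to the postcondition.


Working backward. After the program, k ≠ 3*vec[lim + 3] + 5 must hold.
Before lim := lim + k - 6: k ≠ 3*vec[k + lim - 3] + 5
Before data[0] := lim + k + 2: k ≠ 3*vec[k + lim - 3] + 5
Answer: WP = k ≠ 3*vec[k + lim - 3] + 5


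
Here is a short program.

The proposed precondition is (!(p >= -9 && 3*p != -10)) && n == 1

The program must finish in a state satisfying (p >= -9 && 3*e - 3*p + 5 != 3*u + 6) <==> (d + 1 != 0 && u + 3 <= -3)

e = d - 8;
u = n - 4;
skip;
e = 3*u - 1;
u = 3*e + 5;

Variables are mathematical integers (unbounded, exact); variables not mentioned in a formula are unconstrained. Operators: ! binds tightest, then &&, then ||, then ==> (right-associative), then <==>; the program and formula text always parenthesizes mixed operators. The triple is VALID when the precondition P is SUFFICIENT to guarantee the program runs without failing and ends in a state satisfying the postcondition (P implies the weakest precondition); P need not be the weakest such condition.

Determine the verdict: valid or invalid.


Working backward. After the program, the postcondition (p >= -9 && 3*e - 3*p + 5 != 3*u + 6) <==> (d + 1 != 0 && u + 3 <= -3) must hold; in canonical form it is (p >= -9 && 3*e != 3*p + 3*u + 1) <==> (d != -1 && u <= -6).
Before u := 3*e + 5: (p >= -9 && 6*e + 3*p != -16) <==> (d != -1 && 3*e <= -11)
Before e := 3*u - 1: (p >= -9 && 3*p + 18*u != -10) <==> (d != -1 && 9*u <= -8)
Before skip: (p >= -9 && 3*p + 18*u != -10) <==> (d != -1 && 9*u <= -8)
Before u := n - 4: (p >= -9 && 18*n + 3*p != 62) <==> (d != -1 && 9*n <= 28)
Before e := d - 8: (p >= -9 && 18*n + 3*p != 62) <==> (d != -1 && 9*n <= 28)
The weakest precondition is (p >= -9 && 18*n + 3*p != 62) <==> (d != -1 && 9*n <= 28).
Check whether (!(p >= -9 && 3*p != -10)) && n == 1 implies it.
Countermodel: at the initial state d = 0, n = 1, p = -10, the precondition holds but the weakest precondition fails.
Answer: invalid


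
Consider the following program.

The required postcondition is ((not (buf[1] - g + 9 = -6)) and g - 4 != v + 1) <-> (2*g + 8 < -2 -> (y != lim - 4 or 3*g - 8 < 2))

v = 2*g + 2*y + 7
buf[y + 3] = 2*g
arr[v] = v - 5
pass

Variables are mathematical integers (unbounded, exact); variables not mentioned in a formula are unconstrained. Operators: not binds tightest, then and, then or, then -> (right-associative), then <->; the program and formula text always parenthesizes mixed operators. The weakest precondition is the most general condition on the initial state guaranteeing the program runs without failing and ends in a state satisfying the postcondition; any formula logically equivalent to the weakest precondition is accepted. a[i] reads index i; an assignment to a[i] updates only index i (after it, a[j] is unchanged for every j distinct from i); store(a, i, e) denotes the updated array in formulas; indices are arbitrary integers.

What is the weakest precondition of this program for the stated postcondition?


Working backward. After the program, the postcondition ((not (buf[1] - g + 9 = -6)) and g - 4 != v + 1) <-> (2*g + 8 < -2 -> (y != lim - 4 or 3*g - 8 < 2)) must hold; in canonical form it is ((not (buf[1] = g - 15)) and g != v + 5) <-> (2*g < -10 -> (y != lim - 4 or 3*g < 10)).
Before skip: ((not (buf[1] = g - 15)) and g != v + 5) <-> (2*g < -10 -> (y != lim - 4 or 3*g < 10))
Before arr[v] := v - 5: ((not (buf[1] = g - 15)) and g != v + 5) <-> (2*g < -10 -> (y != lim - 4 or 3*g < 10))
Before buf[y + 3] := 2*g: ((not (store(buf, y + 3, 2*g)[1] = g - 15)) and g != v + 5) <-> (2*g < -10 -> (y != lim - 4 or 3*g < 10))
Before v := 2*g + 2*y + 7: ((not (store(buf, y + 3, 2*g)[1] = g - 15)) and g + 2*y != -12) <-> (2*g < -10 -> (y != lim - 4 or 3*g < 10))
Answer: WP = ((not (store(buf, y + 3, 2*g)[1] = g - 15)) and g + 2*y != -12) <-> (2*g < -10 -> (y != lim - 4 or 3*g < 10))


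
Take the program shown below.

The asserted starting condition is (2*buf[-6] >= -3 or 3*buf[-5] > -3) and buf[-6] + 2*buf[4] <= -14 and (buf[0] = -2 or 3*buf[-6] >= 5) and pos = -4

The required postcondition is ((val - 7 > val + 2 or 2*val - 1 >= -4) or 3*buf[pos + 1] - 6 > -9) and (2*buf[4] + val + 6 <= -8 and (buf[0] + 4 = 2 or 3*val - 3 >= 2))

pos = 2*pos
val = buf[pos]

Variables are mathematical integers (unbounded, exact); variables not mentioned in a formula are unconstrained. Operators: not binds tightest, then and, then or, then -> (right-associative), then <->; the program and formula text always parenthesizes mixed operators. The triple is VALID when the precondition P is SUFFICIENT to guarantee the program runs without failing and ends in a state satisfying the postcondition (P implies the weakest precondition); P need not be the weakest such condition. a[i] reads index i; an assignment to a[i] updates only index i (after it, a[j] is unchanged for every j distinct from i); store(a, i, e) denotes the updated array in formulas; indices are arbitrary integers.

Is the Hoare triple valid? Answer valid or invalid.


Working backward. After the program, the postcondition ((val - 7 > val + 2 or 2*val - 1 >= -4) or 3*buf[pos + 1] - 6 > -9) and (2*buf[4] + val + 6 <= -8 and (buf[0] + 4 = 2 or 3*val - 3 >= 2)) must hold; in canonical form it is (2*val >= -3 or 3*buf[pos + 1] > -3) and 2*buf[4] + val <= -14 and (buf[0] = -2 or 3*val >= 5).
Before val := buf[pos]: (2*buf[pos] >= -3 or 3*buf[pos + 1] > -3) and 2*buf[4] + buf[pos] <= -14 and (buf[0] = -2 or 3*buf[pos] >= 5)
Before pos := 2*pos: (2*buf[2*pos] >= -3 or 3*buf[2*pos + 1] > -3) and 2*buf[4] + buf[2*pos] <= -14 and (buf[0] = -2 or 3*buf[2*pos] >= 5)
The weakest precondition is (2*buf[2*pos] >= -3 or 3*buf[2*pos + 1] > -3) and 2*buf[4] + buf[2*pos] <= -14 and (buf[0] = -2 or 3*buf[2*pos] >= 5).
Check whether (2*buf[-6] >= -3 or 3*buf[-5] > -3) and buf[-6] + 2*buf[4] <= -14 and (buf[0] = -2 or 3*buf[-6] >= 5) and pos = -4 implies it.
Countermodel: at the initial state buf = {[-8] = -7040, [-7] = -15223, [-6] = 30432, [-5] = -15223, [0] = 5, [4] = -15223, elsewhere -15223}, pos = -4, the precondition holds but the weakest precondition fails.
Answer: invalid


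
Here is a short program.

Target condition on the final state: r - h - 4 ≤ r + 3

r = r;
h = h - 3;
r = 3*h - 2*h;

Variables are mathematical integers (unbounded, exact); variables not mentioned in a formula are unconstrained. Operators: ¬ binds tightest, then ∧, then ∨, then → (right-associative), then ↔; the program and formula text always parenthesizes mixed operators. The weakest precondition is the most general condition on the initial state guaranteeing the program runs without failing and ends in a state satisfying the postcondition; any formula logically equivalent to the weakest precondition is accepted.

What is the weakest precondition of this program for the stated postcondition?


Working backward. After the program, the postcondition r - h - 4 ≤ r + 3 must hold; in canonical form it is h ≥ -7.
Before r := 3*h - 2*h: h ≥ -7
Before h := h - 3: h ≥ -4
Before r := r: h ≥ -4
Answer: WP = h ≥ -4


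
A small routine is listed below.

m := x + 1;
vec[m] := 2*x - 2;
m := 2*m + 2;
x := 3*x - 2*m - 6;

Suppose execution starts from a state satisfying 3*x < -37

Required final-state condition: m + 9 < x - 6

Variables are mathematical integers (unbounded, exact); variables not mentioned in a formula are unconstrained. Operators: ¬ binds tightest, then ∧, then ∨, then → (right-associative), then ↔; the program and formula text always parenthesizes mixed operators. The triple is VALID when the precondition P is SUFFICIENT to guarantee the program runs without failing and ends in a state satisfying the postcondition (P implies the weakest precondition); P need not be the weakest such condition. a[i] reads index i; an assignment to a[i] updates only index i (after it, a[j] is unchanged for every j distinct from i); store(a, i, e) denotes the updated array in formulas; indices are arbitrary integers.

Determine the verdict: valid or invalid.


Working backward. After the program, the postcondition m + 9 < x - 6 must hold; in canonical form it is m < x - 15.
Before x := 3*x - 2*m - 6: 3*m < 3*x - 21
Before m := 2*m + 2: 6*m < 3*x - 27
Before vec[m] := 2*x - 2: 6*m < 3*x - 27
Before m := x + 1: 3*x < -33
The weakest precondition is 3*x < -33.
Check whether 3*x < -37 implies it.
Every state satisfying the precondition satisfies the weakest precondition: the implication holds.
Answer: valid


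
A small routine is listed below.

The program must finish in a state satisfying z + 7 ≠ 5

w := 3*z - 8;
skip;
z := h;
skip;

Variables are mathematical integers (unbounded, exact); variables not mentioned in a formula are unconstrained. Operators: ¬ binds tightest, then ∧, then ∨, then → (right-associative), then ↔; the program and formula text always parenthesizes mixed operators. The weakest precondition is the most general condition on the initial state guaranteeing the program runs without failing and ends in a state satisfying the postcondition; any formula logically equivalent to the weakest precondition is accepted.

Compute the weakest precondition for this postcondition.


Working backward. After the program, the postcondition z + 7 ≠ 5 must hold; in canonical form it is z ≠ -2.
Before skip: z ≠ -2
Before z := h: h ≠ -2
Before skip: h ≠ -2
Before w := 3*z - 8: h ≠ -2
Answer: WP = h ≠ -2


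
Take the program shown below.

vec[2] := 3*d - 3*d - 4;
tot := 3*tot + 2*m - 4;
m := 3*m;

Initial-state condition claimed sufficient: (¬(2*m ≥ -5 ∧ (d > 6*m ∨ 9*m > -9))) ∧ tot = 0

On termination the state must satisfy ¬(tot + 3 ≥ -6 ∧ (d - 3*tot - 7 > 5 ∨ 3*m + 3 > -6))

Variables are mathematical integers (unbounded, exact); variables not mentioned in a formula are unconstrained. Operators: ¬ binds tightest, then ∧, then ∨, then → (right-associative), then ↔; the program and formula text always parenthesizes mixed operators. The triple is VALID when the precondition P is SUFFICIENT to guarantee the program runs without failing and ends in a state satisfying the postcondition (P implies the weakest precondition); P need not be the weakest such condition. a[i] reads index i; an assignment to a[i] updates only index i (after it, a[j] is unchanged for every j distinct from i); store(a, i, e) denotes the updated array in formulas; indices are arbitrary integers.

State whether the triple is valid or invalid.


Working backward. After the program, the postcondition ¬(tot + 3 ≥ -6 ∧ (d - 3*tot - 7 > 5 ∨ 3*m + 3 > -6)) must hold; in canonical form it is ¬(tot ≥ -9 ∧ (d > 3*tot + 12 ∨ 3*m > -9)).
Before m := 3*m: ¬(tot ≥ -9 ∧ (d > 3*tot + 12 ∨ 9*m > -9))
Before tot := 3*tot + 2*m - 4: ¬(2*m + 3*tot ≥ -5 ∧ (d > 6*m + 9*tot ∨ 9*m > -9))
Before vec[2] := 3*d - 3*d - 4: ¬(2*m + 3*tot ≥ -5 ∧ (d > 6*m + 9*tot ∨ 9*m > -9))
The weakest precondition is ¬(2*m + 3*tot ≥ -5 ∧ (d > 6*m + 9*tot ∨ 9*m > -9)).
Check whether (¬(2*m ≥ -5 ∧ (d > 6*m ∨ 9*m > -9))) ∧ tot = 0 implies it.
Every state satisfying the precondition satisfies the weakest precondition: the implication holds.
Answer: valid
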